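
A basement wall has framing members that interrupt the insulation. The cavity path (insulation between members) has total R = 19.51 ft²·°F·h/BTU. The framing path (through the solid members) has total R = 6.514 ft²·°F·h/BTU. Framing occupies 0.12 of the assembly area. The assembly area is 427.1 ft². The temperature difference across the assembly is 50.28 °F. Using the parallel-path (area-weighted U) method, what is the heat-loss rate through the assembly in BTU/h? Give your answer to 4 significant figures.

U_eff = 0.88/19.51 + 0.12/6.514 = 0.045105 + 0.018422 = 0.063527
R_eff = 1/U_eff = 15.741 ft²·°F·h/BTU
Q = 427.1 × 50.28 / 15.741 = 1364.2 BTU/h

1364 BTU/h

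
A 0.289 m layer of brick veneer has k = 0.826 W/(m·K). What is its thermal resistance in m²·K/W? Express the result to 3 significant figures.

0.350 m²·K/W

R = L/k = 0.289/0.826 = 0.3499 m²·K/W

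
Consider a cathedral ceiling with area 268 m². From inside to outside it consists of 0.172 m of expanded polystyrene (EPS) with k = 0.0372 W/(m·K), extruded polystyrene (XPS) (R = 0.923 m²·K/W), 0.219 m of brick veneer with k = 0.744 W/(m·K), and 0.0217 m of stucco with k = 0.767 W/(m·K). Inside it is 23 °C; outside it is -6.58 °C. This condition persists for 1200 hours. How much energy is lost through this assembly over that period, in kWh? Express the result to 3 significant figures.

1620 kWh

0.172/0.0372 = 4.624
0.219/0.744 = 0.2944
0.0217/0.767 = 0.02829
R_total = 4.624 + 0.923 + 0.2944 + 0.02829 = 5.869 m²·K/W
Q = 268 × (23 − (-6.58)) / 5.869 = 1351 W
E = 1351 W × 1200 h / 1000 = 1621 kWh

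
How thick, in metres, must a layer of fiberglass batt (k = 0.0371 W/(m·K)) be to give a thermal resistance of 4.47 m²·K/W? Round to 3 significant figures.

0.166 m

L = R·k = 4.47 × 0.0371 = 0.1658 m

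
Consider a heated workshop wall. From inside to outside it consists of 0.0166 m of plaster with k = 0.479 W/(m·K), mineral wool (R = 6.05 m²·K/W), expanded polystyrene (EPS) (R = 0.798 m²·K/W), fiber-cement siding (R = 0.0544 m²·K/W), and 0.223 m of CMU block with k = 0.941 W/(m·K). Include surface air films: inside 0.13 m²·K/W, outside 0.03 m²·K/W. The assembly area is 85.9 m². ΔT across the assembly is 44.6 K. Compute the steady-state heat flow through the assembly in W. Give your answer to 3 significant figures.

0.0166/0.479 = 0.03466
0.223/0.941 = 0.237
R_total = 0.13 + 0.03466 + 6.05 + 0.798 + 0.0544 + 0.237 + 0.03 = 7.334 m²·K/W
Q = A·ΔT/R = 85.9 × 44.6 / 7.334 = 522.4 W

522 W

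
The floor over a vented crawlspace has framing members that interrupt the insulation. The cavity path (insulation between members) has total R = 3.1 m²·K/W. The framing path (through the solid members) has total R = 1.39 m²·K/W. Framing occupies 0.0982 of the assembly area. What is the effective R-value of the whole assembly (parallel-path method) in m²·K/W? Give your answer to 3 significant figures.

U_eff = 0.9018/3.1 + 0.0982/1.39 = 0.2909 + 0.07065 = 0.3616
R_eff = 1/U_eff = 2.766 m²·K/W

2.77 m²·K/W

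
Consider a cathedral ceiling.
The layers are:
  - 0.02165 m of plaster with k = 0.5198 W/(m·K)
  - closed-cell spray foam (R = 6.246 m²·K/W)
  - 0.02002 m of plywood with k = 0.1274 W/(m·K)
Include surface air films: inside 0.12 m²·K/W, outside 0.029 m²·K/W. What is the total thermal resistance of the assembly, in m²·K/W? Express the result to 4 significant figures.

6.594 m²·K/W

0.02165/0.5198 = 0.041651
0.02002/0.1274 = 0.15714
R_total = 0.12 + 0.041651 + 6.246 + 0.15714 + 0.029 = 6.5938 m²·K/W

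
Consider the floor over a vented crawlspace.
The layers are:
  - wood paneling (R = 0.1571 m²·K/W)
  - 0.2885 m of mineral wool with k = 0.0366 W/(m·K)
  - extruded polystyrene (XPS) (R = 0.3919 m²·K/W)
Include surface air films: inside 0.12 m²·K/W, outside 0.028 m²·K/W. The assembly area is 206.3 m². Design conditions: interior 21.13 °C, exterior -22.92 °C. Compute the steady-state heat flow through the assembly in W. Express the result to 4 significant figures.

0.2885/0.0366 = 7.8825
R_total = 0.12 + 0.1571 + 7.8825 + 0.3919 + 0.028 = 8.5795 m²·K/W
Q = A·ΔT/R = 206.3 × (21.13 − (-22.92)) / 8.5795 = 1059.2 W

1059 W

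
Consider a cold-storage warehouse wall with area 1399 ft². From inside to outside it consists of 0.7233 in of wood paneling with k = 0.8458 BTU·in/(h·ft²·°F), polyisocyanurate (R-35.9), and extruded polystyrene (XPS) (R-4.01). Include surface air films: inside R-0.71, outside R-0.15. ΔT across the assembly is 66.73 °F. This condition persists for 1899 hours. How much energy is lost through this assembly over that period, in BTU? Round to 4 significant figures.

4259000 BTU

0.7233/0.8458 = 0.85517
R_total = 0.71 + 0.85517 + 35.9 + 4.01 + 0.15 = 41.625 ft²·°F·h/BTU
Q = 1399 × 66.73 / 41.625 = 2242.8 BTU/h
E = 2242.8 × 1899 = 4259000 BTU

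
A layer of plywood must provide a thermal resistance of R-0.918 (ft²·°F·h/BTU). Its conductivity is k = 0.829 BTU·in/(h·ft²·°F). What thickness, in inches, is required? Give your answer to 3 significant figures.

0.761 in

L = R × k = 0.918 × 0.829 = 0.761 in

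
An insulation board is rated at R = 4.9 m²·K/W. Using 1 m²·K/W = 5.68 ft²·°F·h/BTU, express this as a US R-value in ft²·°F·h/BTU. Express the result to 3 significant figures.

R_US = 4.9 × 5.68 = 27.83

27.8 ft²·°F·h/BTU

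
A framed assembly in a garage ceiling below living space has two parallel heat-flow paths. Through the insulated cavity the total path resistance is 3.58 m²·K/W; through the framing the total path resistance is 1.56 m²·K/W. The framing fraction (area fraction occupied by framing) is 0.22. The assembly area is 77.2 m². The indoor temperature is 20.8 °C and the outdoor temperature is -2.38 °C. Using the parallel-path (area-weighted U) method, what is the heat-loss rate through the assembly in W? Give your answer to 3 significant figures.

642 W

U_eff = 0.78/3.58 + 0.22/1.56 = 0.2179 + 0.141 = 0.3589
R_eff = 1/U_eff = 2.786 m²·K/W
Q = 77.2 × (20.8 − (-2.38)) / 2.786 = 642.3 W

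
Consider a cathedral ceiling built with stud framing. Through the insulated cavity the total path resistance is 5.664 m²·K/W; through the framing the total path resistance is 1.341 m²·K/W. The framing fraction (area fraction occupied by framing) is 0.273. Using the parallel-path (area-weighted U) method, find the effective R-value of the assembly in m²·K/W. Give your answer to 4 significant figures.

U_eff = 0.727/5.664 + 0.273/1.341 = 0.12835 + 0.20358 = 0.33193
R_eff = 1/U_eff = 3.0126 m²·K/W

3.013 m²·K/W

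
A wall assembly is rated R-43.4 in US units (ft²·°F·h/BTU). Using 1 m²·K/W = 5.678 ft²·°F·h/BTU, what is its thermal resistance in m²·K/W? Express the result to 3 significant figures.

R_SI = 43.4/5.678 = 7.644

7.64 m²·K/W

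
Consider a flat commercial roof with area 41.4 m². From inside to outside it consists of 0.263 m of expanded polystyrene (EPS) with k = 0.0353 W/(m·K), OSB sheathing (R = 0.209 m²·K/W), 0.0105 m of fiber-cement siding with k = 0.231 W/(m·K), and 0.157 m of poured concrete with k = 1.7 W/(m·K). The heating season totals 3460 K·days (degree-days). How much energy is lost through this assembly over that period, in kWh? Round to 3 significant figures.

0.263/0.0353 = 7.45
0.0105/0.231 = 0.04545
0.157/1.7 = 0.09235
R_total = 7.45 + 0.209 + 0.04545 + 0.09235 = 7.797 m²·K/W
E = A × HDD × 24 / R / 1000 = 41.4 × 3460 × 24 / 7.797 / 1000 = 440.9 kWh

441 kWh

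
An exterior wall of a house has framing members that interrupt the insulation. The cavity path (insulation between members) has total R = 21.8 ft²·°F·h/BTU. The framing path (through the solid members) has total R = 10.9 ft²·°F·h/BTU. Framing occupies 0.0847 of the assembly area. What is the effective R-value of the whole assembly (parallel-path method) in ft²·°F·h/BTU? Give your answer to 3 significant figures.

20.1 ft²·°F·h/BTU

U_eff = 0.9153/21.8 + 0.0847/10.9 = 0.04199 + 0.007771 = 0.04976
R_eff = 1/U_eff = 20.1 ft²·°F·h/BTU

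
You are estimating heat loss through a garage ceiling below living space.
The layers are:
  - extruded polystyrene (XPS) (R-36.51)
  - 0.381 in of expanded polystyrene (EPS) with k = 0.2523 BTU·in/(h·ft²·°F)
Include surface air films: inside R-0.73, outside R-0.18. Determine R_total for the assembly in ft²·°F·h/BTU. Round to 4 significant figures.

38.93 ft²·°F·h/BTU

0.381/0.2523 = 1.5101
R_total = 0.73 + 36.51 + 1.5101 + 0.18 = 38.93 ft²·°F·h/BTU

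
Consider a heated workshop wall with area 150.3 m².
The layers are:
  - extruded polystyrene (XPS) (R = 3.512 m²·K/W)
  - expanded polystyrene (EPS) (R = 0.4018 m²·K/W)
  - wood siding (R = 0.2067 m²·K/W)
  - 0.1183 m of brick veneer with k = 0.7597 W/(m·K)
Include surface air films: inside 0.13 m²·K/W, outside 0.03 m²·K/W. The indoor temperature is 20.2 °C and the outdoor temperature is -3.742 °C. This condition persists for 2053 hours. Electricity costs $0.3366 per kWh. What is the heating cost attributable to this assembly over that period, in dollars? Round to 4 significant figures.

0.1183/0.7597 = 0.15572
R_total = 0.13 + 3.512 + 0.4018 + 0.2067 + 0.15572 + 0.03 = 4.4362 m²·K/W
Q = 150.3 × (20.2 − (-3.742)) / 4.4362 = 811.16 W
E = 811.16 W × 2053 h / 1000 = 1665.3 kWh
Cost = 1665.3 × 0.3366 = $560.54

560.5 dollars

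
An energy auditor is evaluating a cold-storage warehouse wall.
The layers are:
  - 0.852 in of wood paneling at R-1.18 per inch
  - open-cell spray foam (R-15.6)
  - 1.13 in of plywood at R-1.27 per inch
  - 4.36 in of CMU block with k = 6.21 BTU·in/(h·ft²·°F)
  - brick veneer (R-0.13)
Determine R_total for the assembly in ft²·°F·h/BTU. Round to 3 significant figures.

18.9 ft²·°F·h/BTU

0.852 × 1.18 = 1.005
1.13 × 1.27 = 1.435
4.36/6.21 = 0.7021
R_total = 1.005 + 15.6 + 1.435 + 0.7021 + 0.13 = 18.87 ft²·°F·h/BTU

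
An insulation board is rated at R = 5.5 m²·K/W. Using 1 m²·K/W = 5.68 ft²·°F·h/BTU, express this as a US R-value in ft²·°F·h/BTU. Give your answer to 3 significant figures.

R_US = 5.5 × 5.68 = 31.24

31.2 ft²·°F·h/BTU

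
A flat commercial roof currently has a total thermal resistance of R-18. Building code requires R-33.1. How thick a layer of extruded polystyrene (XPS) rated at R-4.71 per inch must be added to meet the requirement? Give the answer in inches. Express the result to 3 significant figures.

3.21 in

ΔR = 33.1 − 18 = 15.1 ft²·°F·h/BTU
L = ΔR / (R/in) = 15.1/4.71 = 3.206 in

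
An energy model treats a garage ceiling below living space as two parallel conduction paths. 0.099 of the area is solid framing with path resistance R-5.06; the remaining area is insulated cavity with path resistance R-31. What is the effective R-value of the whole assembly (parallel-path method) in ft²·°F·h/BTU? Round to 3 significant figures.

U_eff = 0.901/31 + 0.099/5.06 = 0.02906 + 0.01957 = 0.04863
R_eff = 1/U_eff = 20.56 ft²·°F·h/BTU

20.6 ft²·°F·h/BTU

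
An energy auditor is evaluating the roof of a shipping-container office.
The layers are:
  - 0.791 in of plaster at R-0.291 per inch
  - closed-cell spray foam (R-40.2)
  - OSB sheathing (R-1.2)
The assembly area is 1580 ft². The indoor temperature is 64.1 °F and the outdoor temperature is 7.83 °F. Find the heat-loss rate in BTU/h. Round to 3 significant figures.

2140 BTU/h

0.791 × 0.291 = 0.2302
R_total = 0.2302 + 40.2 + 1.2 = 41.63 ft²·°F·h/BTU
Q = A·ΔT/R = 1580 × (64.1 − 7.83) / 41.63 = 2136 BTU/h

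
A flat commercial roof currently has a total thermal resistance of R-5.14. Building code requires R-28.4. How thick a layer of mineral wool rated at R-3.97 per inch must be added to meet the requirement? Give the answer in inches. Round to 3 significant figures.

ΔR = 28.4 − 5.14 = 23.26 ft²·°F·h/BTU
L = ΔR / (R/in) = 23.26/3.97 = 5.859 in

5.86 in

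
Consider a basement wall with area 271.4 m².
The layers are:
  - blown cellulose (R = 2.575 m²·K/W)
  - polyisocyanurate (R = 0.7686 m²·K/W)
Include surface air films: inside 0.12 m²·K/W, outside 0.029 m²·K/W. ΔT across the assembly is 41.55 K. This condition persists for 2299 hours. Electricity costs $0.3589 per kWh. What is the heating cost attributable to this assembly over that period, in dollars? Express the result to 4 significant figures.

R_total = 0.12 + 2.575 + 0.7686 + 0.029 = 3.4926 m²·K/W
Q = 271.4 × 41.55 / 3.4926 = 3228.7 W
E = 3228.7 W × 2299 h / 1000 = 7422.9 kWh
Cost = 7422.9 × 0.3589 = $2664.1

2664 dollars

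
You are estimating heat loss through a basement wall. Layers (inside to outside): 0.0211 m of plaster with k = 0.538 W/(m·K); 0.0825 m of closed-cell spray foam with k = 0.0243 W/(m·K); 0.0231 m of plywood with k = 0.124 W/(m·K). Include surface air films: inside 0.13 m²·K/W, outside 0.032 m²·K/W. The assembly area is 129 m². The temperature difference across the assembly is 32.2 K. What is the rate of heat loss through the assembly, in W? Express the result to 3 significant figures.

1100 W

0.0211/0.538 = 0.03922
0.0825/0.0243 = 3.395
0.0231/0.124 = 0.1863
R_total = 0.13 + 0.03922 + 3.395 + 0.1863 + 0.032 = 3.783 m²·K/W
Q = A·ΔT/R = 129 × 32.2 / 3.783 = 1098 W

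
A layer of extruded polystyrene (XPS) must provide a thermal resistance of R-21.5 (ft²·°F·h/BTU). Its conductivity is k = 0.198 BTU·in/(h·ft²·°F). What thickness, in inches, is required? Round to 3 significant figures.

4.26 in

L = R × k = 21.5 × 0.198 = 4.257 in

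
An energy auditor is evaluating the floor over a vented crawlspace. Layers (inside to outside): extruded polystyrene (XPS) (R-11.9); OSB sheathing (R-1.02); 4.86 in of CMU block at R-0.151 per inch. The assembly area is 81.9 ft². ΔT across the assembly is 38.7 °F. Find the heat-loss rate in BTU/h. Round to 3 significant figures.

4.86 × 0.151 = 0.7339
R_total = 11.9 + 1.02 + 0.7339 = 13.65 ft²·°F·h/BTU
Q = A·ΔT/R = 81.9 × 38.7 / 13.65 = 232.1 BTU/h

232 BTU/h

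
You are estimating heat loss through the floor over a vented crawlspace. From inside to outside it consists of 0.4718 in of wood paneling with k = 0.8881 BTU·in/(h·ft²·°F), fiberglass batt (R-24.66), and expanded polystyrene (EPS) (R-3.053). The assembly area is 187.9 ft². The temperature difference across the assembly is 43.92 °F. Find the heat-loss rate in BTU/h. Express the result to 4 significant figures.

0.4718/0.8881 = 0.53125
R_total = 0.53125 + 24.66 + 3.053 = 28.244 ft²·°F·h/BTU
Q = A·ΔT/R = 187.9 × 43.92 / 28.244 = 292.19 BTU/h

292.2 BTU/h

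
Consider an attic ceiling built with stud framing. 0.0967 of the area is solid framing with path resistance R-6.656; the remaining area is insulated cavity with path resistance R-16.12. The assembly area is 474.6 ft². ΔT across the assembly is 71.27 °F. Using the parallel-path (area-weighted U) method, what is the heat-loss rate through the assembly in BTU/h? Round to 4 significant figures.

2387 BTU/h

U_eff = 0.9033/16.12 + 0.0967/6.656 = 0.056036 + 0.014528 = 0.070564
R_eff = 1/U_eff = 14.171 ft²·°F·h/BTU
Q = 474.6 × 71.27 / 14.171 = 2386.8 BTU/h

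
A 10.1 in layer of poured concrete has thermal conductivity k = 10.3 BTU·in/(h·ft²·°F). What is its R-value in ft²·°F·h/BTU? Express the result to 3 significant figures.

0.981 ft²·°F·h/BTU

R = L/k = 10.1/10.3 = 0.9806 ft²·°F·h/BTU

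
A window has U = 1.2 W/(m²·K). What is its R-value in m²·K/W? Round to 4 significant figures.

0.8333 m²·K/W

R = 1/U = 1/1.2 = 0.83333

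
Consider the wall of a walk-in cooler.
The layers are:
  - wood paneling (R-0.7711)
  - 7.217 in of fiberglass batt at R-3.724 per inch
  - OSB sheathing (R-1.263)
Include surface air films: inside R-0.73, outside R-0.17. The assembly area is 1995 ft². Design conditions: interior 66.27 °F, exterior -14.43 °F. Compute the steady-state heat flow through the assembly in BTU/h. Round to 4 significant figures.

5401 BTU/h

7.217 × 3.724 = 26.876
R_total = 0.73 + 0.7711 + 26.876 + 1.263 + 0.17 = 29.81 ft²·°F·h/BTU
Q = A·ΔT/R = 1995 × (66.27 − (-14.43)) / 29.81 = 5400.7 BTU/h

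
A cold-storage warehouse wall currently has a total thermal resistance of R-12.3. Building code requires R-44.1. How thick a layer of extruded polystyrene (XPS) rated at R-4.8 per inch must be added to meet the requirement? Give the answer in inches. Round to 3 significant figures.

6.62 in

ΔR = 44.1 − 12.3 = 31.8 ft²·°F·h/BTU
L = ΔR / (R/in) = 31.8/4.8 = 6.625 in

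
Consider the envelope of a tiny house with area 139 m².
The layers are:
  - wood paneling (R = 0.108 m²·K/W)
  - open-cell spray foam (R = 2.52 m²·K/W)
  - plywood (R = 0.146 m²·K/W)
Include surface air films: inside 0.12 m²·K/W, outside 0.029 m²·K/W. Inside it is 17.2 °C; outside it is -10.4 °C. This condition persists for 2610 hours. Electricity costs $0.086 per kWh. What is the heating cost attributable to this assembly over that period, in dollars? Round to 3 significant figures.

295 dollars

R_total = 0.12 + 0.108 + 2.52 + 0.146 + 0.029 = 2.923 m²·K/W
Q = 139 × (17.2 − (-10.4)) / 2.923 = 1312 W
E = 1312 W × 2610 h / 1000 = 3426 kWh
Cost = 3426 × 0.086 = $294.6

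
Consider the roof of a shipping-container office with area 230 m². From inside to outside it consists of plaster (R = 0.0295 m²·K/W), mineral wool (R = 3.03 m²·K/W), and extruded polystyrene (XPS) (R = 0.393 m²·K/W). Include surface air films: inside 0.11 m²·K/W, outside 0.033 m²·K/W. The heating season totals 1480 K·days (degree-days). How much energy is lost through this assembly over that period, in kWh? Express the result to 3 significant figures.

R_total = 0.11 + 0.0295 + 3.03 + 0.393 + 0.033 = 3.595 m²·K/W
E = A × HDD × 24 / R / 1000 = 230 × 1480 × 24 / 3.595 / 1000 = 2272 kWh

2270 kWh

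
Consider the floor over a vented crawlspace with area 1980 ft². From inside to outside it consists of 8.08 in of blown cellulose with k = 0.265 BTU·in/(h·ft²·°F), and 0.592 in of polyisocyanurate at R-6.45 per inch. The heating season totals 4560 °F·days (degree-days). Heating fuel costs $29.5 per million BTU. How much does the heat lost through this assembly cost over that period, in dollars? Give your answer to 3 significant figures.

8.08/0.265 = 30.49
0.592 × 6.45 = 3.818
R_total = 30.49 + 3.818 = 34.31 ft²·°F·h/BTU
E = A × HDD × 24 / R = 1980 × 4560 × 24 / 34.31 = 6316000 BTU
Cost = 6316000/10⁶ × 29.5 = $186.3

186 dollars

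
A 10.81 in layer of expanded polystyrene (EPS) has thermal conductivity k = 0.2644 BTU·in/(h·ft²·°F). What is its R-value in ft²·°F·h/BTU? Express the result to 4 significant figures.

R = L/k = 10.81/0.2644 = 40.885 ft²·°F·h/BTU

40.89 ft²·°F·h/BTU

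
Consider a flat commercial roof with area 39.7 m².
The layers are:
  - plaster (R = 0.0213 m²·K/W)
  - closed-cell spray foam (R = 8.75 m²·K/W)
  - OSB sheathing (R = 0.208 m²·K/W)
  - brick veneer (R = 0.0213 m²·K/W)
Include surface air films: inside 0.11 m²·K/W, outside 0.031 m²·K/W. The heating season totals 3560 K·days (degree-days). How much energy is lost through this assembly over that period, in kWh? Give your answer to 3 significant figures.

371 kWh

R_total = 0.11 + 0.0213 + 8.75 + 0.208 + 0.0213 + 0.031 = 9.142 m²·K/W
E = A × HDD × 24 / R / 1000 = 39.7 × 3560 × 24 / 9.142 / 1000 = 371 kWh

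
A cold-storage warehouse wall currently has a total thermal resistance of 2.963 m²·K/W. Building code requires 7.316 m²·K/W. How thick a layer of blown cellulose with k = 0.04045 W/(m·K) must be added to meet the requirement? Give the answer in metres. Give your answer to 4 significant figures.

ΔR = 7.316 − 2.963 = 4.353 m²·K/W
L = ΔR × k = 4.353 × 0.04045 = 0.17608 m

0.1761 m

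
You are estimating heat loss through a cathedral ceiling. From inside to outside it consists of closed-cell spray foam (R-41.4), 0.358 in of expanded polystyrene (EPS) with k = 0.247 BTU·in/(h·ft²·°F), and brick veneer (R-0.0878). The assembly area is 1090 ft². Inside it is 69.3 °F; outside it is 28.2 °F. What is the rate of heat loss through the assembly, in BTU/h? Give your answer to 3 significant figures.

0.358/0.247 = 1.449
R_total = 41.4 + 1.449 + 0.0878 = 42.94 ft²·°F·h/BTU
Q = A·ΔT/R = 1090 × (69.3 − 28.2) / 42.94 = 1043 BTU/h

1040 BTU/h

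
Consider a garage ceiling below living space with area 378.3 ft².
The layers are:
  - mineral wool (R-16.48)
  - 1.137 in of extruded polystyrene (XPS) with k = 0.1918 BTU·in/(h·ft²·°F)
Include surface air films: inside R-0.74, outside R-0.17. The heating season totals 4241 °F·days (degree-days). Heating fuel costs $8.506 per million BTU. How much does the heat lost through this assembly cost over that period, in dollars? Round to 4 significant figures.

14.05 dollars

1.137/0.1918 = 5.9281
R_total = 0.74 + 16.48 + 5.9281 + 0.17 = 23.318 ft²·°F·h/BTU
E = A × HDD × 24 / R = 378.3 × 4241 × 24 / 23.318 = 1651300 BTU
Cost = 1651300/10⁶ × 8.506 = $14.046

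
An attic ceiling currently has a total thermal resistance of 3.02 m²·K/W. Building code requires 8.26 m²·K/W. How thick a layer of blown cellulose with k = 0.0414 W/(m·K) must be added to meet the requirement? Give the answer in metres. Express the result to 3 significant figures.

ΔR = 8.26 − 3.02 = 5.24 m²·K/W
L = ΔR × k = 5.24 × 0.0414 = 0.2169 m

0.217 m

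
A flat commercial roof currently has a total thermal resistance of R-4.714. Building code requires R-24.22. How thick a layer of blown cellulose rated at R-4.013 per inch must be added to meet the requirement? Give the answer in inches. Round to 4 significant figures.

ΔR = 24.22 − 4.714 = 19.506 ft²·°F·h/BTU
L = ΔR / (R/in) = 19.506/4.013 = 4.8607 in

4.861 in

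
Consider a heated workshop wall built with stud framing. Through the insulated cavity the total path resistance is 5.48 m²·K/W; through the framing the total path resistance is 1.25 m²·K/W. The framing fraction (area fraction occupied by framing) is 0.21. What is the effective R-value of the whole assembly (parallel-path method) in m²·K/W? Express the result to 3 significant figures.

U_eff = 0.79/5.48 + 0.21/1.25 = 0.1442 + 0.168 = 0.3122
R_eff = 1/U_eff = 3.203 m²·K/W

3.20 m²·K/W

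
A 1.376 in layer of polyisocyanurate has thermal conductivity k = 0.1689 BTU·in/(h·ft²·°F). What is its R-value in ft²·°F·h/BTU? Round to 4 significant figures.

R = L/k = 1.376/0.1689 = 8.1468 ft²·°F·h/BTU

8.147 ft²·°F·h/BTU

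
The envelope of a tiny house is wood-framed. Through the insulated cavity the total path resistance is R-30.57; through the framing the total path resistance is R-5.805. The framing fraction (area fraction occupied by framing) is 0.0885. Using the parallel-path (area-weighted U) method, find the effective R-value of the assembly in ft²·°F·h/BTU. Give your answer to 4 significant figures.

U_eff = 0.9115/30.57 + 0.0885/5.805 = 0.029817 + 0.015245 = 0.045062
R_eff = 1/U_eff = 22.192 ft²·°F·h/BTU

22.19 ft²·°F·h/BTU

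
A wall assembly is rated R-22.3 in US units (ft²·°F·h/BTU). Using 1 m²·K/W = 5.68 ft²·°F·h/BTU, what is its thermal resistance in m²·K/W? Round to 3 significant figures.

3.93 m²·K/W

R_SI = 22.3/5.68 = 3.926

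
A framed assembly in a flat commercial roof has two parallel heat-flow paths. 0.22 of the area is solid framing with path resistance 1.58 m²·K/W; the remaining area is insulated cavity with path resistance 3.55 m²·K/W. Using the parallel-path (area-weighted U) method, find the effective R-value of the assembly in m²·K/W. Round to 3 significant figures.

U_eff = 0.78/3.55 + 0.22/1.58 = 0.2197 + 0.1392 = 0.359
R_eff = 1/U_eff = 2.786 m²·K/W

2.79 m²·K/W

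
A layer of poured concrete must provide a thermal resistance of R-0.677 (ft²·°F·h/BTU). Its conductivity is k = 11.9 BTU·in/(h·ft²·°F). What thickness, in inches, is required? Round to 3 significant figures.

8.06 in

L = R × k = 0.677 × 11.9 = 8.056 in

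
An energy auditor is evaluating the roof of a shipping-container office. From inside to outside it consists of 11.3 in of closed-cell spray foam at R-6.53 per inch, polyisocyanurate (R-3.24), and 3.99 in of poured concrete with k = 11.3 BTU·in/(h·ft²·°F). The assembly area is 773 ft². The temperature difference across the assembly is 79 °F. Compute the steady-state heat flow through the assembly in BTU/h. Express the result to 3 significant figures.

789 BTU/h

11.3 × 6.53 = 73.79
3.99/11.3 = 0.3531
R_total = 73.79 + 3.24 + 0.3531 = 77.38 ft²·°F·h/BTU
Q = A·ΔT/R = 773 × 79 / 77.38 = 789.2 BTU/h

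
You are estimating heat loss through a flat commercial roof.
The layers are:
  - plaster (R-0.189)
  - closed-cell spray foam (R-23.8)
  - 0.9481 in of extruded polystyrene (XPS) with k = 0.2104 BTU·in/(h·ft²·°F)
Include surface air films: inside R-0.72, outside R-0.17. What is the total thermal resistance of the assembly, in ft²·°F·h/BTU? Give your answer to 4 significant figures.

29.39 ft²·°F·h/BTU

0.9481/0.2104 = 4.5062
R_total = 0.72 + 0.189 + 23.8 + 4.5062 + 0.17 = 29.385 ft²·°F·h/BTU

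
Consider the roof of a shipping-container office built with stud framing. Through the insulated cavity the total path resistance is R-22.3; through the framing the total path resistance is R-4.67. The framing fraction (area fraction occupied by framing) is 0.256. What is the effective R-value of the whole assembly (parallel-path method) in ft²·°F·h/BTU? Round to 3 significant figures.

U_eff = 0.744/22.3 + 0.256/4.67 = 0.03336 + 0.05482 = 0.08818
R_eff = 1/U_eff = 11.34 ft²·°F·h/BTU

11.3 ft²·°F·h/BTU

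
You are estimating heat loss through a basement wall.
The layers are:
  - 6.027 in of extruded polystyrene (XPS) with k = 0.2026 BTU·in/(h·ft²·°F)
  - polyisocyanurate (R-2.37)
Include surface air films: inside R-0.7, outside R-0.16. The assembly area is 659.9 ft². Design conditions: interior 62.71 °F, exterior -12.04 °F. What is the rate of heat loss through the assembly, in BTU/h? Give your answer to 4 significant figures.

6.027/0.2026 = 29.748
R_total = 0.7 + 29.748 + 2.37 + 0.16 = 32.978 ft²·°F·h/BTU
Q = A·ΔT/R = 659.9 × (62.71 − (-12.04)) / 32.978 = 1495.8 BTU/h

1496 BTU/h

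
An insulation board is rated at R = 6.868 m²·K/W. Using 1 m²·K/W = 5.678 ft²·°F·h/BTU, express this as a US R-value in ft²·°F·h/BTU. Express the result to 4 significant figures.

39.00 ft²·°F·h/BTU

R_US = 6.868 × 5.678 = 38.997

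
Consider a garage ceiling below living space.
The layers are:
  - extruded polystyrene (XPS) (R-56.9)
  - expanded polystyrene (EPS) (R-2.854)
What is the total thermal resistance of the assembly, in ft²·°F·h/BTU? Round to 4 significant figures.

59.75 ft²·°F·h/BTU

R_total = 56.9 + 2.854 = 59.754 ft²·°F·h/BTU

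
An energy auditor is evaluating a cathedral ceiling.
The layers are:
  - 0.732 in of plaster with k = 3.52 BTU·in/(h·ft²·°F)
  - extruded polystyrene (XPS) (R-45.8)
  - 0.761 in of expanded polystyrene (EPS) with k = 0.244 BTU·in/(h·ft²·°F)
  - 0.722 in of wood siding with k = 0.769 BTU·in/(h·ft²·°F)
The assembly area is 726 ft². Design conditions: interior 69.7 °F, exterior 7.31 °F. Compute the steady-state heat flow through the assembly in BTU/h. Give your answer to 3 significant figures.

0.732/3.52 = 0.208
0.761/0.244 = 3.119
0.722/0.769 = 0.9389
R_total = 0.208 + 45.8 + 3.119 + 0.9389 = 50.07 ft²·°F·h/BTU
Q = A·ΔT/R = 726 × (69.7 − 7.31) / 50.07 = 904.7 BTU/h

905 BTU/h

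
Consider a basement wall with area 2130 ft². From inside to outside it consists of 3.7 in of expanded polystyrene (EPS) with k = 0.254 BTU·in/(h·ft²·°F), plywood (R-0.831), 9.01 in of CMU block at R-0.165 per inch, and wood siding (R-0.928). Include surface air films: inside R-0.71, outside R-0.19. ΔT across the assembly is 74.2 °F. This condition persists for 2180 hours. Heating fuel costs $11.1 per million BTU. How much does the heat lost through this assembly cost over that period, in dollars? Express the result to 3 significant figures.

204 dollars

3.7/0.254 = 14.57
9.01 × 0.165 = 1.487
R_total = 0.71 + 14.57 + 0.831 + 1.487 + 0.928 + 0.19 = 18.71 ft²·°F·h/BTU
Q = 2130 × 74.2 / 18.71 = 8446 BTU/h
E = 8446 × 2180 = 18410000 BTU
Cost = 18410000/10⁶ × 11.1 = $204.4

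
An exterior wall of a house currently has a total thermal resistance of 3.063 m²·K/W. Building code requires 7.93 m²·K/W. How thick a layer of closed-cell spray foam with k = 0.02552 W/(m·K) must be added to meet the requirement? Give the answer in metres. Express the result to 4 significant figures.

0.1242 m

ΔR = 7.93 − 3.063 = 4.867 m²·K/W
L = ΔR × k = 4.867 × 0.02552 = 0.12421 m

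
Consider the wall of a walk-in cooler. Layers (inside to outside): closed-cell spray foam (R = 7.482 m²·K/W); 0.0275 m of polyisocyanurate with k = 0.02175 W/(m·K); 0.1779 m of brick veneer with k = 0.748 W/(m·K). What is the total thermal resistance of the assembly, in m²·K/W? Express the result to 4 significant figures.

8.984 m²·K/W

0.0275/0.02175 = 1.2644
0.1779/0.748 = 0.23783
R_total = 7.482 + 1.2644 + 0.23783 = 8.9842 m²·K/W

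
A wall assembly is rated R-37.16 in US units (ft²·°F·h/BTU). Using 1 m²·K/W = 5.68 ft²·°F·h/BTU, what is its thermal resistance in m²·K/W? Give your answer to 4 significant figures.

R_SI = 37.16/5.68 = 6.5423

6.542 m²·K/W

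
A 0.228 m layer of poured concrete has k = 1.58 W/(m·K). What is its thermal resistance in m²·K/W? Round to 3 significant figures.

0.144 m²·K/W

R = L/k = 0.228/1.58 = 0.1443 m²·K/W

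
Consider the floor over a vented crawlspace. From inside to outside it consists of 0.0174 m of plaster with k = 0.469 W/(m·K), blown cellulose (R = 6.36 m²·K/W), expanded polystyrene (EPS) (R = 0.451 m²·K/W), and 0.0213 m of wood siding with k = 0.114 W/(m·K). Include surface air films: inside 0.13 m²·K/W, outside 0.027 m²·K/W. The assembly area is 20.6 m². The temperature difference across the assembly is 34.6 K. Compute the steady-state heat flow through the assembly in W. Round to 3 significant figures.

99.1 W

0.0174/0.469 = 0.0371
0.0213/0.114 = 0.1868
R_total = 0.13 + 0.0371 + 6.36 + 0.451 + 0.1868 + 0.027 = 7.192 m²·K/W
Q = A·ΔT/R = 20.6 × 34.6 / 7.192 = 99.11 W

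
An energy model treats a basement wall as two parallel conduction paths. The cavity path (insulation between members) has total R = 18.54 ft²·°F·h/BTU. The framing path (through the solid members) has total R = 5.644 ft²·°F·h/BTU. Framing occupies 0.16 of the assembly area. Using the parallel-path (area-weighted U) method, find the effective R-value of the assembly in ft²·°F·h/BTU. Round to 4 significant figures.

13.58 ft²·°F·h/BTU

U_eff = 0.84/18.54 + 0.16/5.644 = 0.045307 + 0.028349 = 0.073656
R_eff = 1/U_eff = 13.577 ft²·°F·h/BTU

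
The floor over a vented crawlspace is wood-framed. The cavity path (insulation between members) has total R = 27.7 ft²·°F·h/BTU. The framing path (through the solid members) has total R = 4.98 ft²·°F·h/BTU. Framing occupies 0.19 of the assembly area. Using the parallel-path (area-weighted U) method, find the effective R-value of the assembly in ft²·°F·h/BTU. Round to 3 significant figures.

U_eff = 0.81/27.7 + 0.19/4.98 = 0.02924 + 0.03815 = 0.06739
R_eff = 1/U_eff = 14.84 ft²·°F·h/BTU

14.8 ft²·°F·h/BTU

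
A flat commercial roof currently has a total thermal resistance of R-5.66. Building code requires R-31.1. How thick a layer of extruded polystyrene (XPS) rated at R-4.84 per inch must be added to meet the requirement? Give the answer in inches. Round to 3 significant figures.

ΔR = 31.1 − 5.66 = 25.44 ft²·°F·h/BTU
L = ΔR / (R/in) = 25.44/4.84 = 5.256 in

5.26 in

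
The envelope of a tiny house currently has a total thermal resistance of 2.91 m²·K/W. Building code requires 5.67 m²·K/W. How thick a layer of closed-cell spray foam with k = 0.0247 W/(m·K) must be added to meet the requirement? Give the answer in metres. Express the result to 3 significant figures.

0.0682 m

ΔR = 5.67 − 2.91 = 2.76 m²·K/W
L = ΔR × k = 2.76 × 0.0247 = 0.06817 m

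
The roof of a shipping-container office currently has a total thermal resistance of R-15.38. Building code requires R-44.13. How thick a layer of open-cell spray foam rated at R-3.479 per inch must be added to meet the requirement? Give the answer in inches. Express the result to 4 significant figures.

8.264 in

ΔR = 44.13 − 15.38 = 28.75 ft²·°F·h/BTU
L = ΔR / (R/in) = 28.75/3.479 = 8.2639 in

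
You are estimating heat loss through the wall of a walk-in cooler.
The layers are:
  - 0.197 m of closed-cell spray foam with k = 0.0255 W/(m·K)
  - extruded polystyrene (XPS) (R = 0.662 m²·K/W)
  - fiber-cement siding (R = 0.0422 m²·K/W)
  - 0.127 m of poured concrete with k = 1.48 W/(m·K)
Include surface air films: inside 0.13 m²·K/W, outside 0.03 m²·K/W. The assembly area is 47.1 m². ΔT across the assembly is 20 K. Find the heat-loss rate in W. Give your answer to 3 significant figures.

109 W

0.197/0.0255 = 7.725
0.127/1.48 = 0.08581
R_total = 0.13 + 7.725 + 0.662 + 0.0422 + 0.08581 + 0.03 = 8.676 m²·K/W
Q = A·ΔT/R = 47.1 × 20 / 8.676 = 108.6 W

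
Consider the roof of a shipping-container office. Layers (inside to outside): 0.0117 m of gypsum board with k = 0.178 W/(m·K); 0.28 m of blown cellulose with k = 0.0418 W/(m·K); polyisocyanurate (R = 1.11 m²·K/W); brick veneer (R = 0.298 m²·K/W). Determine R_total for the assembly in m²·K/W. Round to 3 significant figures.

8.17 m²·K/W

0.0117/0.178 = 0.06573
0.28/0.0418 = 6.699
R_total = 0.06573 + 6.699 + 1.11 + 0.298 = 8.172 m²·K/W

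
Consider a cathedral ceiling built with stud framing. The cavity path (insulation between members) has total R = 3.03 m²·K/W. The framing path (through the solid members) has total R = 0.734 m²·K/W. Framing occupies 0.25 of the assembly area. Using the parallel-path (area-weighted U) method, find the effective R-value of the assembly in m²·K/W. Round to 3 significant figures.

U_eff = 0.75/3.03 + 0.25/0.734 = 0.2475 + 0.3406 = 0.5881
R_eff = 1/U_eff = 1.7 m²·K/W

1.70 m²·K/W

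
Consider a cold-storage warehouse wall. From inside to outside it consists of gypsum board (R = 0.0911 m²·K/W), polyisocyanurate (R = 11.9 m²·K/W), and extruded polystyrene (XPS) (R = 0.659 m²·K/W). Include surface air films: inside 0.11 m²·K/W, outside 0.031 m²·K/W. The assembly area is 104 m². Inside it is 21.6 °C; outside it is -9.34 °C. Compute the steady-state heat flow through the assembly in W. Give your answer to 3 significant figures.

R_total = 0.11 + 0.0911 + 11.9 + 0.659 + 0.031 = 12.79 m²·K/W
Q = A·ΔT/R = 104 × (21.6 − (-9.34)) / 12.79 = 251.6 W

252 W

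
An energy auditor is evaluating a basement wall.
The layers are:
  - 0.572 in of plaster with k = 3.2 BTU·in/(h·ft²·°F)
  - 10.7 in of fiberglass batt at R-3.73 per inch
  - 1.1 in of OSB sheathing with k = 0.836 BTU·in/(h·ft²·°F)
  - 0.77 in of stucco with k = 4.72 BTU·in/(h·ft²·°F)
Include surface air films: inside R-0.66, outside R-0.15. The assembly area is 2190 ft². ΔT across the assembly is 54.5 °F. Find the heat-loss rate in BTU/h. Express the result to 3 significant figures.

0.572/3.2 = 0.1787
10.7 × 3.73 = 39.91
1.1/0.836 = 1.316
0.77/4.72 = 0.1631
R_total = 0.66 + 0.1787 + 39.91 + 1.316 + 0.1631 + 0.15 = 42.38 ft²·°F·h/BTU
Q = A·ΔT/R = 2190 × 54.5 / 42.38 = 2816 BTU/h

2820 BTU/h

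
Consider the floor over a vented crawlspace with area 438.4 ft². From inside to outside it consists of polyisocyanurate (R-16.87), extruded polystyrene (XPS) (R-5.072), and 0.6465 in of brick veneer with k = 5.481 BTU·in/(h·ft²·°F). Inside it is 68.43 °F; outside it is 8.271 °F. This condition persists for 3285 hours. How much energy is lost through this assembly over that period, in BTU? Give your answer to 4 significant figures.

3927000 BTU

0.6465/5.481 = 0.11795
R_total = 16.87 + 5.072 + 0.11795 = 22.06 ft²·°F·h/BTU
Q = 438.4 × (68.43 − 8.271) / 22.06 = 1195.5 BTU/h
E = 1195.5 × 3285 = 3927400 BTU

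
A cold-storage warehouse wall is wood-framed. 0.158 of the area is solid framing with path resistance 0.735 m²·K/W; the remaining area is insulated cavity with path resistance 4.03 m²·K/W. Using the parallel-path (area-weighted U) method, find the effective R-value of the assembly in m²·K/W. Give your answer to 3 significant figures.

U_eff = 0.842/4.03 + 0.158/0.735 = 0.2089 + 0.215 = 0.4239
R_eff = 1/U_eff = 2.359 m²·K/W

2.36 m²·K/W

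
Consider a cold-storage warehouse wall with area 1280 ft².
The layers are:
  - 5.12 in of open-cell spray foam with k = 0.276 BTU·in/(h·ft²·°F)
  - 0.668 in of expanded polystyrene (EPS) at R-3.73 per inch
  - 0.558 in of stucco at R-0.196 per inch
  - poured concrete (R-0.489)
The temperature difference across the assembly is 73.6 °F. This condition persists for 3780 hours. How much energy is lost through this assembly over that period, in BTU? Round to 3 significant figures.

16500000 BTU

5.12/0.276 = 18.55
0.668 × 3.73 = 2.492
0.558 × 0.196 = 0.1094
R_total = 18.55 + 2.492 + 0.1094 + 0.489 = 21.64 ft²·°F·h/BTU
Q = 1280 × 73.6 / 21.64 = 4353 BTU/h
E = 4353 × 3780 = 16460000 BTU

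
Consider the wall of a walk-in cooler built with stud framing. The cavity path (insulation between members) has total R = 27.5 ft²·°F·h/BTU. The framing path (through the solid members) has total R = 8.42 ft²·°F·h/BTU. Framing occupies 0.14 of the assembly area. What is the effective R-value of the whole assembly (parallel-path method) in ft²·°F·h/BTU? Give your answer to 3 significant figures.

20.9 ft²·°F·h/BTU

U_eff = 0.86/27.5 + 0.14/8.42 = 0.03127 + 0.01663 = 0.0479
R_eff = 1/U_eff = 20.88 ft²·°F·h/BTU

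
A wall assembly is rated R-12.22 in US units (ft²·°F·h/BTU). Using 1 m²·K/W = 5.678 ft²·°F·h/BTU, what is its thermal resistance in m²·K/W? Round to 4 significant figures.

2.152 m²·K/W

R_SI = 12.22/5.678 = 2.1522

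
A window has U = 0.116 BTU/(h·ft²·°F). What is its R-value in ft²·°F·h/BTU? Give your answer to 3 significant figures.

8.62 ft²·°F·h/BTU

R = 1/U = 1/0.116 = 8.621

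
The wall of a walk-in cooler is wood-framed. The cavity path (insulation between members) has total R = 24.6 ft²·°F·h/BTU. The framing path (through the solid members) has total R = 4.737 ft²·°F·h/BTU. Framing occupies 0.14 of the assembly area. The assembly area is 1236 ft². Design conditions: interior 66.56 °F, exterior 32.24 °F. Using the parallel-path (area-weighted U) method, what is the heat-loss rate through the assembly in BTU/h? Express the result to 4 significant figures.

U_eff = 0.86/24.6 + 0.14/4.737 = 0.034959 + 0.029555 = 0.064514
R_eff = 1/U_eff = 15.501 ft²·°F·h/BTU
Q = 1236 × (66.56 − 32.24) / 15.501 = 2736.6 BTU/h

2737 BTU/h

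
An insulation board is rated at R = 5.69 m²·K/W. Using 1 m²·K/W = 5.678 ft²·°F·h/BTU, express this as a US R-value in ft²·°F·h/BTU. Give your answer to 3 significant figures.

R_US = 5.69 × 5.678 = 32.31

32.3 ft²·°F·h/BTU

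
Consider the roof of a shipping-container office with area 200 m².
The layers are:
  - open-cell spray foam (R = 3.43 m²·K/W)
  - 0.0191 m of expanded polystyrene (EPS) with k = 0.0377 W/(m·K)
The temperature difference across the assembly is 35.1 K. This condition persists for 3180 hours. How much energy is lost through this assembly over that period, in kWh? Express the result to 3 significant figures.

0.0191/0.0377 = 0.5066
R_total = 3.43 + 0.5066 = 3.937 m²·K/W
Q = 200 × 35.1 / 3.937 = 1783 W
E = 1783 W × 3180 h / 1000 = 5671 kWh

5670 kWh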